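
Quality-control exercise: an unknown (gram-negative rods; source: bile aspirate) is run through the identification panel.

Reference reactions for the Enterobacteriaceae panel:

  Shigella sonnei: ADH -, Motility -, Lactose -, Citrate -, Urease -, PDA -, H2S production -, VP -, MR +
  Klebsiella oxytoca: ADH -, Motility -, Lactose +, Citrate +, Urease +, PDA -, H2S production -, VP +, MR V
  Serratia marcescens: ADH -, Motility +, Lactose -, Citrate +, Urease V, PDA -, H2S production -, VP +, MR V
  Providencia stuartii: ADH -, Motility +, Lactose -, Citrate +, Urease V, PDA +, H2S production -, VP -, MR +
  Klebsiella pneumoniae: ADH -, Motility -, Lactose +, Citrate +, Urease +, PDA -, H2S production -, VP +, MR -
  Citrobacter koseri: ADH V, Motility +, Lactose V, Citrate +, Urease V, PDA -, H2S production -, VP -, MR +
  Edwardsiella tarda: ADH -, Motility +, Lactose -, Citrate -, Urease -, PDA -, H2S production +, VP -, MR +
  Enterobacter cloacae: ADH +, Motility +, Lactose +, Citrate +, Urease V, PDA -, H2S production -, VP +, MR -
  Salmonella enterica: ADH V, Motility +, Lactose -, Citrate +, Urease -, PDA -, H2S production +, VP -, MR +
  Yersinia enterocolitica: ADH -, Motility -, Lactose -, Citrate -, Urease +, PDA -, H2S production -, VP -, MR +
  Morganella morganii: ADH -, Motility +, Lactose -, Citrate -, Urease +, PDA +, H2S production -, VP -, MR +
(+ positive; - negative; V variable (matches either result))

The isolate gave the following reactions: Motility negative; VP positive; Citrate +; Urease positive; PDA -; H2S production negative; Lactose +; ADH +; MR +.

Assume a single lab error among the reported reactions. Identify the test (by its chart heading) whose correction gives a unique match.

ADH

As reported, no row in the chart matches all 9 reactions.
Reversing Citrate → still no organism matches.
Reversing H2S production → still no organism matches.
Reversing ADH (to -) → unique match: Klebsiella oxytoca.
Reversing Motility → still no organism matches.
Reversing MR → still no organism matches.
Reversing PDA → still no organism matches.
Reversing VP → still no organism matches.
Reversing Lactose → still no organism matches.
Reversing Urease → still no organism matches.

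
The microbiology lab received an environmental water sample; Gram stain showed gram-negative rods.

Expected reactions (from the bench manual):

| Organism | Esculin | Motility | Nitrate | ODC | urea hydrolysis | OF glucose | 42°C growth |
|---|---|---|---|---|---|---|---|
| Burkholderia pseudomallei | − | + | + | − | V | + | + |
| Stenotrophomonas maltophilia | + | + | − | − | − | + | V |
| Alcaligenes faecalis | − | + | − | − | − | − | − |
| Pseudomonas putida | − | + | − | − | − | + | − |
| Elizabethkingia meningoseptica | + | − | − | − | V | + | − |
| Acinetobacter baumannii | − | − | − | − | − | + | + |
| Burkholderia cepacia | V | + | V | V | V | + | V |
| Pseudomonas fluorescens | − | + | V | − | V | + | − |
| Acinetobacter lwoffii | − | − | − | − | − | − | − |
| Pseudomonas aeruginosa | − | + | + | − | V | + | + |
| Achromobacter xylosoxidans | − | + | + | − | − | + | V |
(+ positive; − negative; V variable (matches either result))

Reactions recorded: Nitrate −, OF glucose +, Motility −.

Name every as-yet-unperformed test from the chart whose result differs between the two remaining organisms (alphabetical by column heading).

OF glucose +: excludes Alcaligenes faecalis, Acinetobacter lwoffii — 9 left.
Nitrate −: excludes Burkholderia pseudomallei, Pseudomonas aeruginosa, Achromobacter xylosoxidans — 6 left.
Motility −: excludes Stenotrophomonas maltophilia, Pseudomonas putida, Burkholderia cepacia, Pseudomonas fluorescens — 2 left.
Two candidates remain: Acinetobacter baumannii and Elizabethkingia meningoseptica.
  Esculin: Acinetobacter baumannii −, Elizabethkingia meningoseptica + — discriminates.
  ODC: − vs − — same for both, does not separate.
  urea hydrolysis: − vs V — variable for at least one, does not separate.
  42°C growth: Acinetobacter baumannii +, Elizabethkingia meningoseptica − — discriminates.

42°C growth, Esculin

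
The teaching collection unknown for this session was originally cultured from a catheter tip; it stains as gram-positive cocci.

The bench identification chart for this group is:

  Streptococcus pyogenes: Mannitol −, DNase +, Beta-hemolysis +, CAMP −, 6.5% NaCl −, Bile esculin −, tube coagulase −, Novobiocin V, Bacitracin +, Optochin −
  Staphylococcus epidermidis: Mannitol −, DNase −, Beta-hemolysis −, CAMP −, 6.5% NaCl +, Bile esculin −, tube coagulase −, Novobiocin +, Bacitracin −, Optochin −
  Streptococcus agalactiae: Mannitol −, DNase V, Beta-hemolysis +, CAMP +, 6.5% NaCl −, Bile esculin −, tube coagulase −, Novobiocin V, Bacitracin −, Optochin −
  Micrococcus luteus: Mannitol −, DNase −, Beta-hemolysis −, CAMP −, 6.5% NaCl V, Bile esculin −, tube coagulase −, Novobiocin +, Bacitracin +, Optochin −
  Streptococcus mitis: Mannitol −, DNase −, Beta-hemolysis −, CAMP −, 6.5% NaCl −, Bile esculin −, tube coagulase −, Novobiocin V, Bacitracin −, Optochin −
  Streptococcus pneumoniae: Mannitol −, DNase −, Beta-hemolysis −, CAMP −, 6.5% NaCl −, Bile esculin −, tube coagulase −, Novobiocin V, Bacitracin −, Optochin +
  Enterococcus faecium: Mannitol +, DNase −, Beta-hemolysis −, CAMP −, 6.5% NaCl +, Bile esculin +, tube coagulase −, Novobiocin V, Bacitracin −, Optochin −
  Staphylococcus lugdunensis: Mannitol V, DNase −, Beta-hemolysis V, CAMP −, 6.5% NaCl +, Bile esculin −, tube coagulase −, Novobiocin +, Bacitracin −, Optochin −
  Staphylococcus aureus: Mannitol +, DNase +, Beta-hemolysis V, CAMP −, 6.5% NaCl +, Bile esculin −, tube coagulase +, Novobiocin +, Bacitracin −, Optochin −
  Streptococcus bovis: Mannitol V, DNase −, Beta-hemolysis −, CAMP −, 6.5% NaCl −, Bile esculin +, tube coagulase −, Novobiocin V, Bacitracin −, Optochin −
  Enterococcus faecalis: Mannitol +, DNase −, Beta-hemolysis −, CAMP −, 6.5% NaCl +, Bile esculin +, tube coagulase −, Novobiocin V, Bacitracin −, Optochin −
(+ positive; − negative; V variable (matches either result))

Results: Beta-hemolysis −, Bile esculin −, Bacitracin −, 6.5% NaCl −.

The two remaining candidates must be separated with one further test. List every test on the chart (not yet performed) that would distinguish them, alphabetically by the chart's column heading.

Optochin

6.5% NaCl −: excludes 5 organisms — 6 left.
Bacitracin −: excludes Streptococcus pyogenes, Micrococcus luteus — 4 left.
Beta-hemolysis −: excludes Streptococcus agalactiae — 3 left.
Bile esculin −: excludes Streptococcus bovis — 2 left.
Two candidates remain: Streptococcus mitis and Streptococcus pneumoniae.
  Mannitol: − vs − — same for both, does not separate.
  DNase: − vs − — same for both, does not separate.
  CAMP: − vs − — same for both, does not separate.
  tube coagulase: − vs − — same for both, does not separate.
  Novobiocin: V vs V — variable for at least one, does not separate.
  Optochin: Streptococcus mitis −, Streptococcus pneumoniae + — discriminates.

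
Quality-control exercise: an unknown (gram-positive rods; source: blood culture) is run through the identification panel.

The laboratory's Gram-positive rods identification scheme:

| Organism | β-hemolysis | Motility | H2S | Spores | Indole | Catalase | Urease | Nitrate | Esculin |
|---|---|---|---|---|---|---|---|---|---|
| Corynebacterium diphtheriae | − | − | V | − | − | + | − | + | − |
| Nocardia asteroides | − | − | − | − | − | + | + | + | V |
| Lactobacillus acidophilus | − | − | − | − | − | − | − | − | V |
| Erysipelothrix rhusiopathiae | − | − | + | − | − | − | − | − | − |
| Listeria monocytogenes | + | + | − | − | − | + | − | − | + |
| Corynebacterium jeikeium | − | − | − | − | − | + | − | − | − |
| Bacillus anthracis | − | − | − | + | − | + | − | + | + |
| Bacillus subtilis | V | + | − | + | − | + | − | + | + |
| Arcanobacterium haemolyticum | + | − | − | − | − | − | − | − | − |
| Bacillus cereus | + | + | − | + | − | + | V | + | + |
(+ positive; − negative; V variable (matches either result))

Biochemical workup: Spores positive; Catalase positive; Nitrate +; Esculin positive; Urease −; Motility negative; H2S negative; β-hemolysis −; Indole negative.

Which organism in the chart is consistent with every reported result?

Esculin +: excludes Corynebacterium diphtheriae, Erysipelothrix rhusiopathiae, Corynebacterium jeikeium, Arcanobacterium haemolyticum — 6 left.
Catalase +: excludes Lactobacillus acidophilus — 5 left.
β-hemolysis −: excludes Listeria monocytogenes, Bacillus cereus — 3 left.
Nitrate +: all 3 remaining candidates are consistent.
Urease −: excludes Nocardia asteroides — 2 left.
Indole −: all 2 remaining candidates are consistent.
Spores +: all 2 remaining candidates are consistent.
H2S −: all 2 remaining candidates are consistent.
Motility −: excludes Bacillus subtilis — 1 left.

Bacillus anthracis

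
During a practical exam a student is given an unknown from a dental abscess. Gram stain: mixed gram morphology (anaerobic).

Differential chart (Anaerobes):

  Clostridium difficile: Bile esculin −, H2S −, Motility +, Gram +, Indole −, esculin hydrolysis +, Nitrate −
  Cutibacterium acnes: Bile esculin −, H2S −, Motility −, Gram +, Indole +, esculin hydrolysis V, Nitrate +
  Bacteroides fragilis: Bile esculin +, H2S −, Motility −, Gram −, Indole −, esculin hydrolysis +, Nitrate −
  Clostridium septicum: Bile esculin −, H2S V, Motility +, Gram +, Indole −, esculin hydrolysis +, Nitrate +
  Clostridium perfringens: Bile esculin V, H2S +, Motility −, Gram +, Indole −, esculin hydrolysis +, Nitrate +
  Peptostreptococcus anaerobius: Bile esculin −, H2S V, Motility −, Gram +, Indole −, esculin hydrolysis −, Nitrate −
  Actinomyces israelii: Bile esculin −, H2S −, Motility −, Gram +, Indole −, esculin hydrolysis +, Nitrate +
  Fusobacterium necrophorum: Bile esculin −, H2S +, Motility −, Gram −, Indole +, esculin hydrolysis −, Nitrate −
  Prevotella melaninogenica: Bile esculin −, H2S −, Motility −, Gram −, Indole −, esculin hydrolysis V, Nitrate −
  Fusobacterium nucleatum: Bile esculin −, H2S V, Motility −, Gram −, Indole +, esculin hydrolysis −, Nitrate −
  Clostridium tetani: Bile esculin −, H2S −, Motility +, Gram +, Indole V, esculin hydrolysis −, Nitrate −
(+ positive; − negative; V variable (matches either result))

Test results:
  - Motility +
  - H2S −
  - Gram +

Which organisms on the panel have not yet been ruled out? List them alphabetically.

Clostridium difficile, Clostridium septicum, Clostridium tetani

Motility +: excludes 8 organisms — 3 left.
H2S −: all 3 remaining candidates are consistent.
Gram +: all 3 remaining candidates are consistent.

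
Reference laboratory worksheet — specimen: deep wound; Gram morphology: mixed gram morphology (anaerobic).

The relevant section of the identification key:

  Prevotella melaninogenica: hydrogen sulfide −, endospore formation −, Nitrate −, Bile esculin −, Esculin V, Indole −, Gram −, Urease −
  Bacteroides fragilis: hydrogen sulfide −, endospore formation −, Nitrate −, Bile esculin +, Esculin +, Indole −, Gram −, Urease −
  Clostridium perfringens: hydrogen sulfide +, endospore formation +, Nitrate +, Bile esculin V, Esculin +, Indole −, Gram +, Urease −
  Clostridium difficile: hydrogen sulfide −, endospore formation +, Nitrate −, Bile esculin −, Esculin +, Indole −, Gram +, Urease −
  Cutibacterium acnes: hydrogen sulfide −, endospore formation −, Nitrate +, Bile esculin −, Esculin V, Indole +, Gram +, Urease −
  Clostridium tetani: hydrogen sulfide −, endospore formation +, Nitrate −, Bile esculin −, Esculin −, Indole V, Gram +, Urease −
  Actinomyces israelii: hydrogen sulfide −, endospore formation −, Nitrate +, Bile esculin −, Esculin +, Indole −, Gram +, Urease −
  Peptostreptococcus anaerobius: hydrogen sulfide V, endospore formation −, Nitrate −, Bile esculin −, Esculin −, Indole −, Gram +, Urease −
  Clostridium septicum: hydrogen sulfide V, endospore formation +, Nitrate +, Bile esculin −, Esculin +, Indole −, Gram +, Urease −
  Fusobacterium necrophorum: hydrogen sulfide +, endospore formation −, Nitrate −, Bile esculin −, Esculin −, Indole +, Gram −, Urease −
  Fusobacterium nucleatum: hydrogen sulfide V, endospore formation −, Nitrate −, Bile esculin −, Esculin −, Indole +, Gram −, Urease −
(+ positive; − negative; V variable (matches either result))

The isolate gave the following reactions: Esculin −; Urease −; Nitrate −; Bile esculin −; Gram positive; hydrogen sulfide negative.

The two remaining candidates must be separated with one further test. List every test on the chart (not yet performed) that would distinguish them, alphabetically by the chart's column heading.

hydrogen sulfide −: excludes Clostridium perfringens, Fusobacterium necrophorum — 9 left.
Urease −: all 9 remaining candidates are consistent.
Bile esculin −: excludes Bacteroides fragilis — 8 left.
Nitrate −: excludes Cutibacterium acnes, Actinomyces israelii, Clostridium septicum — 5 left.
Gram +: excludes Prevotella melaninogenica, Fusobacterium nucleatum — 3 left.
Esculin −: excludes Clostridium difficile — 2 left.
Two candidates remain: Clostridium tetani and Peptostreptococcus anaerobius.
  endospore formation: Clostridium tetani +, Peptostreptococcus anaerobius − — discriminates.
  Indole: V vs − — variable for at least one, does not separate.

endospore formation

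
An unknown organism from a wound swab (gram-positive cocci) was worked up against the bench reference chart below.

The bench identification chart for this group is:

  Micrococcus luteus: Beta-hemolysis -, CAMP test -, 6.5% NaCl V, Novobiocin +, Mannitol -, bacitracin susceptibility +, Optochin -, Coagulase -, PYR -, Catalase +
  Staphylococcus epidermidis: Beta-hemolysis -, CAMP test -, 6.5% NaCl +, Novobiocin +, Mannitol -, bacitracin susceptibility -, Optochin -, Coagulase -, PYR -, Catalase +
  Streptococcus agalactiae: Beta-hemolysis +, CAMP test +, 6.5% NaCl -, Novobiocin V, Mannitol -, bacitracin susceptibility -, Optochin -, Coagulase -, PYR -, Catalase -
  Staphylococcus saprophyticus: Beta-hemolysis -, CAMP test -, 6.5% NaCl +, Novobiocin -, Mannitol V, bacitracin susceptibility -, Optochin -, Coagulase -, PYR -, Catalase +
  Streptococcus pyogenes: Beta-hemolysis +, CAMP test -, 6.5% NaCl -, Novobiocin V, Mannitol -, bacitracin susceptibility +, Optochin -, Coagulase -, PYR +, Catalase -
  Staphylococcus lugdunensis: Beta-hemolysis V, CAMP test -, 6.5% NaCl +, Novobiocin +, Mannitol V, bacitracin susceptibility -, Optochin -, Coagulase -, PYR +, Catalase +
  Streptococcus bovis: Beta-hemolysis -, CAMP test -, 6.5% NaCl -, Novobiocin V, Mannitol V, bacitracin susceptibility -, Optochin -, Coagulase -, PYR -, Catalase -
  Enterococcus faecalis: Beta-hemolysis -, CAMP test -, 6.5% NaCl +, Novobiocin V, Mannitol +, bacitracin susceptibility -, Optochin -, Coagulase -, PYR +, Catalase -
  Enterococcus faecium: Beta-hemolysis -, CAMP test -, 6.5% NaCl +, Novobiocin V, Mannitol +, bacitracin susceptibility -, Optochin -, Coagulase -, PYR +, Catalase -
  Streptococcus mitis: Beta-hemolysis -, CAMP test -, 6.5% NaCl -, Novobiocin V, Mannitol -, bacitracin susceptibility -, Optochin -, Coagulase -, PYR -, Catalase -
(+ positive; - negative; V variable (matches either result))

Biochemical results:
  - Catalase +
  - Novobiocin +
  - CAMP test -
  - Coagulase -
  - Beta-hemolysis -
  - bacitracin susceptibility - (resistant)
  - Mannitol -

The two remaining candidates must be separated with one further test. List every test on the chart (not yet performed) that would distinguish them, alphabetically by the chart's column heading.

PYR

bacitracin susceptibility -: excludes Micrococcus luteus, Streptococcus pyogenes — 8 left.
Coagulase -: all 8 remaining candidates are consistent.
Beta-hemolysis -: excludes Streptococcus agalactiae — 7 left.
Novobiocin +: excludes Staphylococcus saprophyticus — 6 left.
Mannitol -: excludes Enterococcus faecalis, Enterococcus faecium — 4 left.
CAMP test -: all 4 remaining candidates are consistent.
Catalase +: excludes Streptococcus bovis, Streptococcus mitis — 2 left.
Two candidates remain: Staphylococcus epidermidis and Staphylococcus lugdunensis.
  6.5% NaCl: + vs + — same for both, does not separate.
  Optochin: - vs - — same for both, does not separate.
  PYR: Staphylococcus epidermidis -, Staphylococcus lugdunensis + — discriminates.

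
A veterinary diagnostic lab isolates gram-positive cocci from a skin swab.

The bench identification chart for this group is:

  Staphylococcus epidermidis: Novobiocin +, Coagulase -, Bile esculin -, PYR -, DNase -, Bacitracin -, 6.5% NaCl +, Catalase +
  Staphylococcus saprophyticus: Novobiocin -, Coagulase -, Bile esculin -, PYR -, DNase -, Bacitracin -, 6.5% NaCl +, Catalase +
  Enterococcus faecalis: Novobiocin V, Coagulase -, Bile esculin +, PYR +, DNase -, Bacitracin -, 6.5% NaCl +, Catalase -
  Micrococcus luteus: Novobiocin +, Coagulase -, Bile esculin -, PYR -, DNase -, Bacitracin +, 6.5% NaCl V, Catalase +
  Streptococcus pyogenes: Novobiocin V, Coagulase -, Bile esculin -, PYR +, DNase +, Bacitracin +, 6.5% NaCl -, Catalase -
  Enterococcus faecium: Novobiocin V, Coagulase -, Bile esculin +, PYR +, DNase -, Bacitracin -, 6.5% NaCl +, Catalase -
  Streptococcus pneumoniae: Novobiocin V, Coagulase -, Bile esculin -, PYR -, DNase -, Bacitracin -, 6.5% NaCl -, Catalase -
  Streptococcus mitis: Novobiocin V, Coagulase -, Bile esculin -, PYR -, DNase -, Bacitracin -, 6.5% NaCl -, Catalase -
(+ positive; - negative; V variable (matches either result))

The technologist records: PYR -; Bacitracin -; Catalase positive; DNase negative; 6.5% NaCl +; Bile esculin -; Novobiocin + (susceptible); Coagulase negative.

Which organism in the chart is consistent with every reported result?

Staphylococcus epidermidis

Coagulase -: all 8 remaining candidates are consistent.
Bacitracin -: excludes Micrococcus luteus, Streptococcus pyogenes — 6 left.
6.5% NaCl +: excludes Streptococcus pneumoniae, Streptococcus mitis — 4 left.
Catalase +: excludes Enterococcus faecalis, Enterococcus faecium — 2 left.
Bile esculin -: all 2 remaining candidates are consistent.
DNase -: all 2 remaining candidates are consistent.
Novobiocin +: excludes Staphylococcus saprophyticus — 1 left.
PYR -: the one remaining candidate is consistent.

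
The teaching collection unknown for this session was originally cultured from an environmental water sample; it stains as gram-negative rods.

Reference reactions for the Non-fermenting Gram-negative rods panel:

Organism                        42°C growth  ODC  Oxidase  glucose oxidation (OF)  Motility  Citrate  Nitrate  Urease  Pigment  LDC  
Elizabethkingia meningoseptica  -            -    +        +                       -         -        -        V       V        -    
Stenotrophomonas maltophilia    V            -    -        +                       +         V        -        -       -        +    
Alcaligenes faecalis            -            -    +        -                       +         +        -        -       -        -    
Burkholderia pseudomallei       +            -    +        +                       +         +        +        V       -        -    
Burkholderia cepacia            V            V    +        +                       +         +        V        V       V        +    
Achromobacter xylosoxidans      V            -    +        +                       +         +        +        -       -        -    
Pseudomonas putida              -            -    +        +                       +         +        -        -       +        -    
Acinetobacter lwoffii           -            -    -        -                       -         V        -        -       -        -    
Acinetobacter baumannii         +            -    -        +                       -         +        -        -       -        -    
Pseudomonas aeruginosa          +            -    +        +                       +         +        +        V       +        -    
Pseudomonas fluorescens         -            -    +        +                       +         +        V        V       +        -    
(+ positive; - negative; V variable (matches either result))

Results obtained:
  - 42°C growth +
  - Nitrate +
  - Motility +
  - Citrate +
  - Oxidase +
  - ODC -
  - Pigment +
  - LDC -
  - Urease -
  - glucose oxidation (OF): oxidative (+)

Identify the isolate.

Urease -: all 11 remaining candidates are consistent.
Oxidase +: excludes Stenotrophomonas maltophilia, Acinetobacter lwoffii, Acinetobacter baumannii — 8 left.
Pigment +: excludes Alcaligenes faecalis, Burkholderia pseudomallei, Achromobacter xylosoxidans — 5 left.
Motility +: excludes Elizabethkingia meningoseptica — 4 left.
Citrate +: all 4 remaining candidates are consistent.
42°C growth +: excludes Pseudomonas putida, Pseudomonas fluorescens — 2 left.
LDC -: excludes Burkholderia cepacia — 1 left.
glucose oxidation (OF) +: the one remaining candidate is consistent.
Nitrate +: the one remaining candidate is consistent.
ODC -: the one remaining candidate is consistent.

Pseudomonas aeruginosa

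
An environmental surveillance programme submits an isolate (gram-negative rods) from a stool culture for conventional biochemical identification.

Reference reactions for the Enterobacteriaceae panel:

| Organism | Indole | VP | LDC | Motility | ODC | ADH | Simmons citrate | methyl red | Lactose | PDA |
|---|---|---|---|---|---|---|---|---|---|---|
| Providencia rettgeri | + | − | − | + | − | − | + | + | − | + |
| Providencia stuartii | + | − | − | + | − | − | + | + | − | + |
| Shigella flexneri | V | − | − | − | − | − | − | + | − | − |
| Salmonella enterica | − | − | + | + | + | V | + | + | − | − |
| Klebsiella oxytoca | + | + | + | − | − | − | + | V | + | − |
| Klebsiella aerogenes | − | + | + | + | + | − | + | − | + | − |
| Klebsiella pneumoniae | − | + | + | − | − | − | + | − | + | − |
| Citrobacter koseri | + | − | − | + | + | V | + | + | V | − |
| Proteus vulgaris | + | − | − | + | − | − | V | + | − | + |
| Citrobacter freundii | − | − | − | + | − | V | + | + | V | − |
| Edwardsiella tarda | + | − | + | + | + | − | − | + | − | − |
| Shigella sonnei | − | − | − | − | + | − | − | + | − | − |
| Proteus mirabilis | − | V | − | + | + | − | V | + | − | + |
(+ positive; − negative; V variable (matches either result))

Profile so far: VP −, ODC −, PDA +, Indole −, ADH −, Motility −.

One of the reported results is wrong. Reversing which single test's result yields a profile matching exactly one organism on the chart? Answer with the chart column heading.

As reported, no row in the chart matches all 6 reactions.
Reversing PDA (to −) → unique match: Shigella flexneri.
Reversing ODC → still no organism matches.
Reversing ADH → still no organism matches.
Reversing VP → still no organism matches.
Reversing Indole → still no organism matches.
Reversing Motility → still no organism matches.

PDA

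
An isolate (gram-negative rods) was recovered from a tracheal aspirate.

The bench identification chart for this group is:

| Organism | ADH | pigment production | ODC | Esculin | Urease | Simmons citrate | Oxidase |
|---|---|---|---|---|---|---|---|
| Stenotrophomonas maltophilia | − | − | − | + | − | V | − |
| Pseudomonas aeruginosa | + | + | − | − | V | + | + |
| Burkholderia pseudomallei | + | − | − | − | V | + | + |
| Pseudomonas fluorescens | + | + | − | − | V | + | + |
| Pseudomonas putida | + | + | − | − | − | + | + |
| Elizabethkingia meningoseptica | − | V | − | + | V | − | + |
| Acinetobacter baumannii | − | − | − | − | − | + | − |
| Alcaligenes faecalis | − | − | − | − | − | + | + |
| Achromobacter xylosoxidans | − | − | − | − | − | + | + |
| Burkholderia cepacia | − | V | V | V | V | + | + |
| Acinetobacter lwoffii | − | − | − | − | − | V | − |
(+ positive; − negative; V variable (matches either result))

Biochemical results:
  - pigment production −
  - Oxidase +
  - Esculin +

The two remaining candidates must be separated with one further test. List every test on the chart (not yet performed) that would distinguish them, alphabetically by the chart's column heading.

pigment production −: excludes Pseudomonas aeruginosa, Pseudomonas fluorescens, Pseudomonas putida — 8 left.
Oxidase +: excludes Stenotrophomonas maltophilia, Acinetobacter baumannii, Acinetobacter lwoffii — 5 left.
Esculin +: excludes Burkholderia pseudomallei, Alcaligenes faecalis, Achromobacter xylosoxidans — 2 left.
Two candidates remain: Burkholderia cepacia and Elizabethkingia meningoseptica.
  ADH: − vs − — same for both, does not separate.
  ODC: V vs − — variable for at least one, does not separate.
  Urease: V vs V — variable for at least one, does not separate.
  Simmons citrate: Burkholderia cepacia +, Elizabethkingia meningoseptica − — discriminates.

Simmons citrate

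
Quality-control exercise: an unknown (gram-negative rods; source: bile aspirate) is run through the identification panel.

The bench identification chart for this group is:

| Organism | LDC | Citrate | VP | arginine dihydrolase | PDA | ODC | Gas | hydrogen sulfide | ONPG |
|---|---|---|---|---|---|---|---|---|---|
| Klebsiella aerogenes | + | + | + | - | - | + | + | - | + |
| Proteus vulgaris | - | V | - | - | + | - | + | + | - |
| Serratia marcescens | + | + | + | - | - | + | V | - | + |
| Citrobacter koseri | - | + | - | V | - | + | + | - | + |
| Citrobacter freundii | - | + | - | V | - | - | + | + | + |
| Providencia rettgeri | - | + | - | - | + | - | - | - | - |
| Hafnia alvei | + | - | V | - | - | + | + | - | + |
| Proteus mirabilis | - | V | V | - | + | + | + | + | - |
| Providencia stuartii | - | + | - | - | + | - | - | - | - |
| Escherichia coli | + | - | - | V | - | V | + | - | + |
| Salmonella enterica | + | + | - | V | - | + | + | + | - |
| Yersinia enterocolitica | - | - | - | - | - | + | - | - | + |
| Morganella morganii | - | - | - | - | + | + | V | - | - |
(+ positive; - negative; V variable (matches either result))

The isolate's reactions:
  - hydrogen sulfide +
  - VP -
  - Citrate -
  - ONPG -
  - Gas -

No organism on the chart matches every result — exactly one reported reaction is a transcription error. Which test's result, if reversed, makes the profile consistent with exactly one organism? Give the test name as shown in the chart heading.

hydrogen sulfide

As reported, no row in the chart matches all 5 reactions.
Reversing hydrogen sulfide (to -) → unique match: Morganella morganii.
Reversing ONPG → still no organism matches.
Reversing Gas → 2 organisms match (not unique).
Reversing VP → still no organism matches.
Reversing Citrate → still no organism matches.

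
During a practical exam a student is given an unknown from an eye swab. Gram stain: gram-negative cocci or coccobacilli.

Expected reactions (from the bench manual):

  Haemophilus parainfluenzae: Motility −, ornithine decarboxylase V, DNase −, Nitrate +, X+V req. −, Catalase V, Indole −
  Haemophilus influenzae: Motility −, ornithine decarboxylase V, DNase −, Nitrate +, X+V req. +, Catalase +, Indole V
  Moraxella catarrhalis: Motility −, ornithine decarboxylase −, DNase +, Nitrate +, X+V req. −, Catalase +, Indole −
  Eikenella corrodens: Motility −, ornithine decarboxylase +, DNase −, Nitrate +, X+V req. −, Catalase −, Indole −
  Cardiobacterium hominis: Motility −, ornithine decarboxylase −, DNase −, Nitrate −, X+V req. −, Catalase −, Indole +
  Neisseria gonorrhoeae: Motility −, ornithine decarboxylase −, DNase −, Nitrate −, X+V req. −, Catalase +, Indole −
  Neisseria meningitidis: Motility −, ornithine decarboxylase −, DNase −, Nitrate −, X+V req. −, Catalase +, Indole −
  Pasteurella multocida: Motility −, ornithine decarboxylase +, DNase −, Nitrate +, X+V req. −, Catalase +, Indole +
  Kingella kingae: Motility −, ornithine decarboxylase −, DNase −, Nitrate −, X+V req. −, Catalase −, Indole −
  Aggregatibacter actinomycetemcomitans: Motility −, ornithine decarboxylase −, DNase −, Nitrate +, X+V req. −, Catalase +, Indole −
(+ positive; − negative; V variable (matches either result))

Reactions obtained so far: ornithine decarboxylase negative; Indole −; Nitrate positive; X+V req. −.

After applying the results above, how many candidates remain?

Indole −: excludes Cardiobacterium hominis, Pasteurella multocida — 8 left.
ornithine decarboxylase −: excludes Eikenella corrodens — 7 left.
X+V req. −: excludes Haemophilus influenzae — 6 left.
Nitrate +: excludes Neisseria gonorrhoeae, Neisseria meningitidis, Kingella kingae — 3 left.
Still consistent: Aggregatibacter actinomycetemcomitans, Haemophilus parainfluenzae, Moraxella catarrhalis.

3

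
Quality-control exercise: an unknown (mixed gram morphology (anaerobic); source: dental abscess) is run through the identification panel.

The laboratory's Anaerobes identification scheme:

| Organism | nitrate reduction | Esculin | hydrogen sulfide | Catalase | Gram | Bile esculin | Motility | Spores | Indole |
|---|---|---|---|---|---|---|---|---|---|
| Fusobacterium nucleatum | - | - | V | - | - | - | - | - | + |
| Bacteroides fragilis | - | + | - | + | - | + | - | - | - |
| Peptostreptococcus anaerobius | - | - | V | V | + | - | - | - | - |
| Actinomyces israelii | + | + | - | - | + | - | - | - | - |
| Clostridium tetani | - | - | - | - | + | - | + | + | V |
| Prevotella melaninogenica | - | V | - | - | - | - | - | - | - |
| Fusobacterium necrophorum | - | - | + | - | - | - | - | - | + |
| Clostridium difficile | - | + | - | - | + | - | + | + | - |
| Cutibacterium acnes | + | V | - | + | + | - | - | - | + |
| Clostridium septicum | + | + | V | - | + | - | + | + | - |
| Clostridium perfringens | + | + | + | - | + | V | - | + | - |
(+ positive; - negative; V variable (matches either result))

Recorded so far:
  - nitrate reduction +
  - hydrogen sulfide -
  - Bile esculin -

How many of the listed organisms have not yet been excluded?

3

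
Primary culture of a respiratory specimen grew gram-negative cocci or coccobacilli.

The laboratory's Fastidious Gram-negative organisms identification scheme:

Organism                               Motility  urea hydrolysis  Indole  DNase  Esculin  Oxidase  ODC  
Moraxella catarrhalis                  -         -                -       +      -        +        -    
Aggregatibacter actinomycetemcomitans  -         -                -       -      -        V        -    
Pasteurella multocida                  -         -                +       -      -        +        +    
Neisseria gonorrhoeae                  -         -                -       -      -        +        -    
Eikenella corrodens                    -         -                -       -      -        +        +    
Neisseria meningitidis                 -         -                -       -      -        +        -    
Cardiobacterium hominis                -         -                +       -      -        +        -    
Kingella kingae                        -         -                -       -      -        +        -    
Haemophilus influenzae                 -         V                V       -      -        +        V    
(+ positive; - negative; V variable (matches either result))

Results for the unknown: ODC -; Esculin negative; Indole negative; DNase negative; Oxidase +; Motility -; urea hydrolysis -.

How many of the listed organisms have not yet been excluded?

Esculin -: all 9 remaining candidates are consistent.
Oxidase +: all 9 remaining candidates are consistent.
Indole -: excludes Pasteurella multocida, Cardiobacterium hominis — 7 left.
ODC -: excludes Eikenella corrodens — 6 left.
Motility -: all 6 remaining candidates are consistent.
urea hydrolysis -: all 6 remaining candidates are consistent.
DNase -: excludes Moraxella catarrhalis — 5 left.
Still consistent: Aggregatibacter actinomycetemcomitans, Haemophilus influenzae, Kingella kingae, Neisseria gonorrhoeae, Neisseria meningitidis.

5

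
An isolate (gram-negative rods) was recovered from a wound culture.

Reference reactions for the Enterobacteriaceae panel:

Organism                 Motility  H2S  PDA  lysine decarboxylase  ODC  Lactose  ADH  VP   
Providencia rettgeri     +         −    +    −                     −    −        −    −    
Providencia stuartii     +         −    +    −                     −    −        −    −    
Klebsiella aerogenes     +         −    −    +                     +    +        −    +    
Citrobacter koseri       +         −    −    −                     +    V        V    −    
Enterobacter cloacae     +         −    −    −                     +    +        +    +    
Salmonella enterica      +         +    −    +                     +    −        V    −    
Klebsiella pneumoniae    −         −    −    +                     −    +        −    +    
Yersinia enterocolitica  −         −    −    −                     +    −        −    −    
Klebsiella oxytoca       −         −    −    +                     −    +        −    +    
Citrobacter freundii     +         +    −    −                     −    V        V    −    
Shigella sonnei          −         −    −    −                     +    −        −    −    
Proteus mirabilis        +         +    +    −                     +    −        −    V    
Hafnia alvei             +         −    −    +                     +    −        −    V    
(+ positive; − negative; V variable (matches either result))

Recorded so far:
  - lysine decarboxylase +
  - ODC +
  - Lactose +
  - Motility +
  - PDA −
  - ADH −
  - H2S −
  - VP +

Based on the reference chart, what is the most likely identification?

ODC +: excludes 5 organisms — 8 left.
Motility +: excludes Yersinia enterocolitica, Shigella sonnei — 6 left.
VP +: excludes Citrobacter koseri, Salmonella enterica — 4 left.
PDA −: excludes Proteus mirabilis — 3 left.
ADH −: excludes Enterobacter cloacae — 2 left.
H2S −: all 2 remaining candidates are consistent.
lysine decarboxylase +: all 2 remaining candidates are consistent.
Lactose +: excludes Hafnia alvei — 1 left.

Klebsiella aerogenes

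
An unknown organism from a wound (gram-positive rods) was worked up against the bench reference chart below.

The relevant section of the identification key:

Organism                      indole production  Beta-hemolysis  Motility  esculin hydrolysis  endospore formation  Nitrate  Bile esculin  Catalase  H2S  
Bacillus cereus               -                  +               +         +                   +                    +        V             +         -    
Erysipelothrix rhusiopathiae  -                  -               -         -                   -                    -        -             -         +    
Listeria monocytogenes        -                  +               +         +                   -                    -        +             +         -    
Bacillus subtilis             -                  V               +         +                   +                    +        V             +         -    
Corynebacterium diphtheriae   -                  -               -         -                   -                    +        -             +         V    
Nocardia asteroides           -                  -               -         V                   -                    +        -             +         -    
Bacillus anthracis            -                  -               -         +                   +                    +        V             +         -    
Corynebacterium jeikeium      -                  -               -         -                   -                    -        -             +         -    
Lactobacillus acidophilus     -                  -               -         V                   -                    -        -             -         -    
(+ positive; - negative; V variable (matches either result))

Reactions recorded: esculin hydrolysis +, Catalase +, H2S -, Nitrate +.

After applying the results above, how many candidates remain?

Catalase +: excludes Erysipelothrix rhusiopathiae, Lactobacillus acidophilus — 7 left.
Nitrate +: excludes Listeria monocytogenes, Corynebacterium jeikeium — 5 left.
H2S -: all 5 remaining candidates are consistent.
esculin hydrolysis +: excludes Corynebacterium diphtheriae — 4 left.
Still consistent: Bacillus anthracis, Bacillus cereus, Bacillus subtilis, Nocardia asteroides.

4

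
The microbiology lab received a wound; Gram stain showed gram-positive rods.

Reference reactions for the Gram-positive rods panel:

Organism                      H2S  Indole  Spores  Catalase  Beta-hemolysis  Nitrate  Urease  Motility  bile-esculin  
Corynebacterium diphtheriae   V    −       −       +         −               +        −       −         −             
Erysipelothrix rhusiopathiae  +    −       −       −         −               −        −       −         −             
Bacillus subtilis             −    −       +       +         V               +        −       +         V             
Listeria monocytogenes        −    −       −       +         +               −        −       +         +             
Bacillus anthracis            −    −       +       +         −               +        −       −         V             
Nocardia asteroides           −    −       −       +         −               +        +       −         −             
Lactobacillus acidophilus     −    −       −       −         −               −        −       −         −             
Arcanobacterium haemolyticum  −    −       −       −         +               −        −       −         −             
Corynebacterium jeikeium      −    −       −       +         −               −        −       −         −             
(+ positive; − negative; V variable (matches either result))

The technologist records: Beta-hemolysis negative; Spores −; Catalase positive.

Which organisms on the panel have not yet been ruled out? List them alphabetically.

Catalase +: excludes Erysipelothrix rhusiopathiae, Lactobacillus acidophilus, Arcanobacterium haemolyticum — 6 left.
Spores −: excludes Bacillus subtilis, Bacillus anthracis — 4 left.
Beta-hemolysis −: excludes Listeria monocytogenes — 3 left.

Corynebacterium diphtheriae, Corynebacterium jeikeium, Nocardia asteroides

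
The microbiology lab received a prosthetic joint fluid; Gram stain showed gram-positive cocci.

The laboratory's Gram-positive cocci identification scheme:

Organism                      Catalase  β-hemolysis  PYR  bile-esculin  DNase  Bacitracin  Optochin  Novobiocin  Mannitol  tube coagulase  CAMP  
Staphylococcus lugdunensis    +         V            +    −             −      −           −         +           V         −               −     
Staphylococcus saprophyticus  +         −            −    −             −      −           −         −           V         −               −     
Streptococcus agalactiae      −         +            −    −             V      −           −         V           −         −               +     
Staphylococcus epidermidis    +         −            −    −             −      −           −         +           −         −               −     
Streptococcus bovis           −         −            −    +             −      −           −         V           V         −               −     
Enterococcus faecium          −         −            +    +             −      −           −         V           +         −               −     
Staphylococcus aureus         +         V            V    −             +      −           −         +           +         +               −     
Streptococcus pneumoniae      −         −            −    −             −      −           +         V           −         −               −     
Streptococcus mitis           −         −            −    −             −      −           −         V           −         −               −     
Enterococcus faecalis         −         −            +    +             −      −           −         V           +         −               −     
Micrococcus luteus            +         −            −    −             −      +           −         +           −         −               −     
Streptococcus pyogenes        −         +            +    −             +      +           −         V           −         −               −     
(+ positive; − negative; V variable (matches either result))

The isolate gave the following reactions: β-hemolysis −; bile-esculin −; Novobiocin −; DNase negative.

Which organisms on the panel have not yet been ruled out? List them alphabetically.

β-hemolysis −: excludes Streptococcus agalactiae, Streptococcus pyogenes — 10 left.
DNase −: excludes Staphylococcus aureus — 9 left.
Novobiocin −: excludes Staphylococcus lugdunensis, Staphylococcus epidermidis, Micrococcus luteus — 6 left.
bile-esculin −: excludes Streptococcus bovis, Enterococcus faecium, Enterococcus faecalis — 3 left.

Staphylococcus saprophyticus, Streptococcus mitis, Streptococcus pneumoniae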